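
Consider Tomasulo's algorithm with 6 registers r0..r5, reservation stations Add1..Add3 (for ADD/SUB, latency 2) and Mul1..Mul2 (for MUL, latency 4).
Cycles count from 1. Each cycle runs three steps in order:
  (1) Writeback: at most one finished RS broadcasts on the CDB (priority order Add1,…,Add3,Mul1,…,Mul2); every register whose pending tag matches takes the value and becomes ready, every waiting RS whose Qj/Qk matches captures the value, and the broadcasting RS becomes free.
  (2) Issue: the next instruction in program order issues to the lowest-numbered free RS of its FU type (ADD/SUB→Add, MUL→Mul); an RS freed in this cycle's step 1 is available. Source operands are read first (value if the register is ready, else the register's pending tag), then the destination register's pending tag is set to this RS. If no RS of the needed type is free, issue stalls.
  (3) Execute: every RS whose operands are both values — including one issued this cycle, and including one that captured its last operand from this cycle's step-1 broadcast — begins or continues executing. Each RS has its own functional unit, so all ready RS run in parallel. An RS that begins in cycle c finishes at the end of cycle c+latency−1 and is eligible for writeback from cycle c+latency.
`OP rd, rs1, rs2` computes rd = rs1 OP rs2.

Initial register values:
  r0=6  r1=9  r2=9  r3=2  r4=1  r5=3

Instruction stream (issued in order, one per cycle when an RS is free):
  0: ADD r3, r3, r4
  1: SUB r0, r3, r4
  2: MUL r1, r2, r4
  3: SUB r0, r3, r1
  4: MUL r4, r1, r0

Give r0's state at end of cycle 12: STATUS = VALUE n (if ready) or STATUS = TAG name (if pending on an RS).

STATUS = VALUE -6

cycle 1: issue ADD r3<-Add1 // r0:6,r1:9,r2:9,r3:Add1,r4:1,r5:3
cycle 2: issue SUB r0<-Add2 // r0:Add2,r1:9,r2:9,r3:Add1,r4:1,r5:3
cycle 3: CDB Add1=3; issue MUL r1<-Mul1 // r0:Add2,r1:Mul1,r2:9,r3:3,r4:1,r5:3
cycle 4: issue SUB r0<-Add1 // r0:Add1,r1:Mul1,r2:9,r3:3,r4:1,r5:3
cycle 5: CDB Add2=2; issue MUL r4<-Mul2 // r0:Add1,r1:Mul1,r2:9,r3:3,r4:Mul2,r5:3
cycle 6: - // r0:Add1,r1:Mul1,r2:9,r3:3,r4:Mul2,r5:3
cycle 7: CDB Mul1=9 // r0:Add1,r1:9,r2:9,r3:3,r4:Mul2,r5:3
cycle 8: - // r0:Add1,r1:9,r2:9,r3:3,r4:Mul2,r5:3
cycle 9: CDB Add1=-6 // r0:-6,r1:9,r2:9,r3:3,r4:Mul2,r5:3
cycle 10: - // r0:-6,r1:9,r2:9,r3:3,r4:Mul2,r5:3
cycle 11: - // r0:-6,r1:9,r2:9,r3:3,r4:Mul2,r5:3
cycle 12: - // r0:-6,r1:9,r2:9,r3:3,r4:Mul2,r5:3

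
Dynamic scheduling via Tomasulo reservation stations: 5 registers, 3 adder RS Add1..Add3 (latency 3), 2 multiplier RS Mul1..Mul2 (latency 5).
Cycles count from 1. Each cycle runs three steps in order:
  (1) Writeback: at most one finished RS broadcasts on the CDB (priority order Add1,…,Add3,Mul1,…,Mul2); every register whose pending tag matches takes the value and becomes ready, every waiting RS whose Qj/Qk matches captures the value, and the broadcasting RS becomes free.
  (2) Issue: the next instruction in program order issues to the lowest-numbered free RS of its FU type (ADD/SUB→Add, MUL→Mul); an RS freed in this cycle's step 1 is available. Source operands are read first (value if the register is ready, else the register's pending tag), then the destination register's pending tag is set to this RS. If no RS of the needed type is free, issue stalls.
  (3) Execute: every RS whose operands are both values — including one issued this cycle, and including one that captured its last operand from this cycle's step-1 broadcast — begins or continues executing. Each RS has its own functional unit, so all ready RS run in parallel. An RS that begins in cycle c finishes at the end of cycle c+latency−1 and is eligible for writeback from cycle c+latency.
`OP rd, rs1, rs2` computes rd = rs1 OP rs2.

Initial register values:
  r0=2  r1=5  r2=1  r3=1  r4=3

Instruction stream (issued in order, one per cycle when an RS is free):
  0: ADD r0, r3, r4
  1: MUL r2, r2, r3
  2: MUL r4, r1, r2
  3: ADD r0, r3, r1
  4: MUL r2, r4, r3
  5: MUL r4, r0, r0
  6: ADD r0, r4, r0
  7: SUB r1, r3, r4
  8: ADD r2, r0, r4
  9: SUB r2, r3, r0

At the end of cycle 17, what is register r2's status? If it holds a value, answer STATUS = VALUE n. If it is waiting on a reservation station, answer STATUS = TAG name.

STATUS = TAG Add3

c1: issue ADD r0<-Add1 | r0:Add1,r1:5,r2:1,r3:1,r4:3
c2: issue MUL r2<-Mul1 | r0:Add1,r1:5,r2:Mul1,r3:1,r4:3
c3: issue MUL r4<-Mul2 | r0:Add1,r1:5,r2:Mul1,r3:1,r4:Mul2
c4: CDB Add1=4; issue ADD r0<-Add1 | r0:Add1,r1:5,r2:Mul1,r3:1,r4:Mul2
c5: stall | r0:Add1,r1:5,r2:Mul1,r3:1,r4:Mul2
c6: stall | r0:Add1,r1:5,r2:Mul1,r3:1,r4:Mul2
c7: CDB Add1=6; stall | r0:6,r1:5,r2:Mul1,r3:1,r4:Mul2
c8: CDB Mul1=1; issue MUL r2<-Mul1 | r0:6,r1:5,r2:Mul1,r3:1,r4:Mul2
c9: stall | r0:6,r1:5,r2:Mul1,r3:1,r4:Mul2
c10: stall | r0:6,r1:5,r2:Mul1,r3:1,r4:Mul2
c11: stall | r0:6,r1:5,r2:Mul1,r3:1,r4:Mul2
c12: stall | r0:6,r1:5,r2:Mul1,r3:1,r4:Mul2
c13: CDB Mul2=5; issue MUL r4<-Mul2 | r0:6,r1:5,r2:Mul1,r3:1,r4:Mul2
c14: issue ADD r0<-Add1 | r0:Add1,r1:5,r2:Mul1,r3:1,r4:Mul2
c15: issue SUB r1<-Add2 | r0:Add1,r1:Add2,r2:Mul1,r3:1,r4:Mul2
c16: issue ADD r2<-Add3 | r0:Add1,r1:Add2,r2:Add3,r3:1,r4:Mul2
c17: stall | r0:Add1,r1:Add2,r2:Add3,r3:1,r4:Mul2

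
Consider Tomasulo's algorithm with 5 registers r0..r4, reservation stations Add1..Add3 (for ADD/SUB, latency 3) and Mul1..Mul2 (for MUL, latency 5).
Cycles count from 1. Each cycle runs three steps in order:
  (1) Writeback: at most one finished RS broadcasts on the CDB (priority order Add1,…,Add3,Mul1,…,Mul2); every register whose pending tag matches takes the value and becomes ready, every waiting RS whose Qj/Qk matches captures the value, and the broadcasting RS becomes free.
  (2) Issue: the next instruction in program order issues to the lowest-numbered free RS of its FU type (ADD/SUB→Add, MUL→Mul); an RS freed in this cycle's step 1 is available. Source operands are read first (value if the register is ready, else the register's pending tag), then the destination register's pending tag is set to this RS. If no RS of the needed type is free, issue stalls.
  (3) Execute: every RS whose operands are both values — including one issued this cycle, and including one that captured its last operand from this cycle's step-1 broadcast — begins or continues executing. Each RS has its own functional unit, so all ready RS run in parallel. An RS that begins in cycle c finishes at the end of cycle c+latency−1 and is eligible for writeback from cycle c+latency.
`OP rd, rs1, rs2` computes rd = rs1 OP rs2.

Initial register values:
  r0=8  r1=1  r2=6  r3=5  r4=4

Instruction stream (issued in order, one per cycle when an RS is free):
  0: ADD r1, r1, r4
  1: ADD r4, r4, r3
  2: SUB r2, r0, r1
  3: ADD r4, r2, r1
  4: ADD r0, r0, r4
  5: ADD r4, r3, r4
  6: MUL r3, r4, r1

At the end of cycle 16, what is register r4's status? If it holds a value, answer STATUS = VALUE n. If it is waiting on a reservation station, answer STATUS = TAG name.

STATUS = VALUE 13

c1: issue ADD r1<-Add1 | r0:8,r1:Add1,r2:6,r3:5,r4:4
c2: issue ADD r4<-Add2 | r0:8,r1:Add1,r2:6,r3:5,r4:Add2
c3: issue SUB r2<-Add3 | r0:8,r1:Add1,r2:Add3,r3:5,r4:Add2
c4: CDB Add1=5; issue ADD r4<-Add1 | r0:8,r1:5,r2:Add3,r3:5,r4:Add1
c5: CDB Add2=9; issue ADD r0<-Add2 | r0:Add2,r1:5,r2:Add3,r3:5,r4:Add1
c6: stall | r0:Add2,r1:5,r2:Add3,r3:5,r4:Add1
c7: CDB Add3=3; issue ADD r4<-Add3 | r0:Add2,r1:5,r2:3,r3:5,r4:Add3
c8: issue MUL r3<-Mul1 | r0:Add2,r1:5,r2:3,r3:Mul1,r4:Add3
c9: - | r0:Add2,r1:5,r2:3,r3:Mul1,r4:Add3
c10: CDB Add1=8 | r0:Add2,r1:5,r2:3,r3:Mul1,r4:Add3
c11: - | r0:Add2,r1:5,r2:3,r3:Mul1,r4:Add3
c12: - | r0:Add2,r1:5,r2:3,r3:Mul1,r4:Add3
c13: CDB Add2=16 | r0:16,r1:5,r2:3,r3:Mul1,r4:Add3
c14: CDB Add3=13 | r0:16,r1:5,r2:3,r3:Mul1,r4:13
c15: - | r0:16,r1:5,r2:3,r3:Mul1,r4:13
c16: - | r0:16,r1:5,r2:3,r3:Mul1,r4:13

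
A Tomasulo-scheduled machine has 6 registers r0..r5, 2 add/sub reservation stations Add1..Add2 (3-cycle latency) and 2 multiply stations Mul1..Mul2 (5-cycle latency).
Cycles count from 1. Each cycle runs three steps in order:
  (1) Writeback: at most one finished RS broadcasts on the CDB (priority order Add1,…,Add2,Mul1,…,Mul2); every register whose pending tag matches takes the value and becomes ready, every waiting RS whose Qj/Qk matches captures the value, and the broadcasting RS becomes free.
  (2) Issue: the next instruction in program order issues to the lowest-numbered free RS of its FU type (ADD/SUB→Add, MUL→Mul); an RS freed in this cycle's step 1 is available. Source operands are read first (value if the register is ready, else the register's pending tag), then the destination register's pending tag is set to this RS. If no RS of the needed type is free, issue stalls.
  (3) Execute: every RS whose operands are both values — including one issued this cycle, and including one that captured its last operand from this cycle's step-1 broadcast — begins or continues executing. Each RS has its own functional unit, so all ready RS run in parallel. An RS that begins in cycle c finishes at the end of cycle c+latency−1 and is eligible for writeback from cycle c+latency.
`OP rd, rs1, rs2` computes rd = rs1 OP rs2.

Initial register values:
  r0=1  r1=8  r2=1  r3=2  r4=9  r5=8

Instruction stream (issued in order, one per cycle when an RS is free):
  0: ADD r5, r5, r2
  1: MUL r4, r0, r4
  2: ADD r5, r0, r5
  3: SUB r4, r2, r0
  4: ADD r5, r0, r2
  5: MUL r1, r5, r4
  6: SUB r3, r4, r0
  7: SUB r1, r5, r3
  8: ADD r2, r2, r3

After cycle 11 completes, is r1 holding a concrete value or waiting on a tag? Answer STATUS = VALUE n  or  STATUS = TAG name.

c1: issue ADD r5<-Add1 | r0:1,r1:8,r2:1,r3:2,r4:9,r5:Add1
c2: issue MUL r4<-Mul1 | r0:1,r1:8,r2:1,r3:2,r4:Mul1,r5:Add1
c3: issue ADD r5<-Add2 | r0:1,r1:8,r2:1,r3:2,r4:Mul1,r5:Add2
c4: CDB Add1=9; issue SUB r4<-Add1 | r0:1,r1:8,r2:1,r3:2,r4:Add1,r5:Add2
c5: stall | r0:1,r1:8,r2:1,r3:2,r4:Add1,r5:Add2
c6: stall | r0:1,r1:8,r2:1,r3:2,r4:Add1,r5:Add2
c7: CDB Add1=0; issue ADD r5<-Add1 | r0:1,r1:8,r2:1,r3:2,r4:0,r5:Add1
c8: CDB Add2=10; issue MUL r1<-Mul2 | r0:1,r1:Mul2,r2:1,r3:2,r4:0,r5:Add1
c9: CDB Mul1=9; issue SUB r3<-Add2 | r0:1,r1:Mul2,r2:1,r3:Add2,r4:0,r5:Add1
c10: CDB Add1=2; issue SUB r1<-Add1 | r0:1,r1:Add1,r2:1,r3:Add2,r4:0,r5:2
c11: stall | r0:1,r1:Add1,r2:1,r3:Add2,r4:0,r5:2

STATUS = TAG Add1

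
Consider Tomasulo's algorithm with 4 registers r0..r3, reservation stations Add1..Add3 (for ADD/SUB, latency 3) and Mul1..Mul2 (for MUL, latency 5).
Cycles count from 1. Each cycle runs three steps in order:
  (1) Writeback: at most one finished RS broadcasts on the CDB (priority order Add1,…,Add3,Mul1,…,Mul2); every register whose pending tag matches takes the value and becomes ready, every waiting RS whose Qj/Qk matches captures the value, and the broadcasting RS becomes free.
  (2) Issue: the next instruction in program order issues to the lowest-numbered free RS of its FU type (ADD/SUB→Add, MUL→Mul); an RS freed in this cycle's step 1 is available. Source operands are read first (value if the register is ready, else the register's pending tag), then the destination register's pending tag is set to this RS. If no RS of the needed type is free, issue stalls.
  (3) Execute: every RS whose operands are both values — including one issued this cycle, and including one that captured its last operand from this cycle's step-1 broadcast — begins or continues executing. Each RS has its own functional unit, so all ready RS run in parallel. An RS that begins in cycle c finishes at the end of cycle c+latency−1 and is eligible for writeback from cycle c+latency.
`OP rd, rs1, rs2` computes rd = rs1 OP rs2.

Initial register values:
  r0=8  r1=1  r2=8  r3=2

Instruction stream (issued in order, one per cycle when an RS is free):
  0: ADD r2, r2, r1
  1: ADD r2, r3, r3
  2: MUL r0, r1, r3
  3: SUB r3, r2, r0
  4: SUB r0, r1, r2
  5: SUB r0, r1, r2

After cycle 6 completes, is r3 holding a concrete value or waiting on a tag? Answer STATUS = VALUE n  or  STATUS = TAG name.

STATUS = TAG Add1

c1: issue ADD r2<-Add1 | r0:8,r1:1,r2:Add1,r3:2
c2: issue ADD r2<-Add2 | r0:8,r1:1,r2:Add2,r3:2
c3: issue MUL r0<-Mul1 | r0:Mul1,r1:1,r2:Add2,r3:2
c4: CDB Add1=9; issue SUB r3<-Add1 | r0:Mul1,r1:1,r2:Add2,r3:Add1
c5: CDB Add2=4; issue SUB r0<-Add2 | r0:Add2,r1:1,r2:4,r3:Add1
c6: issue SUB r0<-Add3 | r0:Add3,r1:1,r2:4,r3:Add1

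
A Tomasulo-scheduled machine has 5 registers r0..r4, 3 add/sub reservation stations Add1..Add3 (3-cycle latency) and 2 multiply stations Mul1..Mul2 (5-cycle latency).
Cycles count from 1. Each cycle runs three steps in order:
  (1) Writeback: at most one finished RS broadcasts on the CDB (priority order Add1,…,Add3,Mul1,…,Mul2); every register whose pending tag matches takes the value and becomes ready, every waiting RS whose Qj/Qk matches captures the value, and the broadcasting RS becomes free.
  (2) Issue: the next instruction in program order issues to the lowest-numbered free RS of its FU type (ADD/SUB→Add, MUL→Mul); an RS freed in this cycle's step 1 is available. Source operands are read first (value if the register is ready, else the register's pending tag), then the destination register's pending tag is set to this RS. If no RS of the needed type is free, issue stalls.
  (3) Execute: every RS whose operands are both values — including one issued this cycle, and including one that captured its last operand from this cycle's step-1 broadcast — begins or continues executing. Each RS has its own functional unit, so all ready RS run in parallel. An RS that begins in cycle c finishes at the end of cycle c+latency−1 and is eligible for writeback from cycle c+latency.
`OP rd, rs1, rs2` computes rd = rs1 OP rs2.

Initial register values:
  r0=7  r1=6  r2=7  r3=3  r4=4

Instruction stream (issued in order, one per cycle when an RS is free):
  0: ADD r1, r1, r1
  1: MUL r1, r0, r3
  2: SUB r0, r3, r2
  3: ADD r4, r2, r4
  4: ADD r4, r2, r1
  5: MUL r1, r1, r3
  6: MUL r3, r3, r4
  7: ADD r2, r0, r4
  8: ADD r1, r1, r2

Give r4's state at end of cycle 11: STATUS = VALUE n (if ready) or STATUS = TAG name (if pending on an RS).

  c1: issue ADD r1<-Add1  regs: r0:7,r1:Add1,r2:7,r3:3,r4:4
  c2: issue MUL r1<-Mul1  regs: r0:7,r1:Mul1,r2:7,r3:3,r4:4
  c3: issue SUB r0<-Add2  regs: r0:Add2,r1:Mul1,r2:7,r3:3,r4:4
  c4: CDB Add1=12; issue ADD r4<-Add1  regs: r0:Add2,r1:Mul1,r2:7,r3:3,r4:Add1
  c5: issue ADD r4<-Add3  regs: r0:Add2,r1:Mul1,r2:7,r3:3,r4:Add3
  c6: CDB Add2=-4; issue MUL r1<-Mul2  regs: r0:-4,r1:Mul2,r2:7,r3:3,r4:Add3
  c7: CDB Add1=11; stall  regs: r0:-4,r1:Mul2,r2:7,r3:3,r4:Add3
  c8: CDB Mul1=21; issue MUL r3<-Mul1  regs: r0:-4,r1:Mul2,r2:7,r3:Mul1,r4:Add3
  c9: issue ADD r2<-Add1  regs: r0:-4,r1:Mul2,r2:Add1,r3:Mul1,r4:Add3
  c10: issue ADD r1<-Add2  regs: r0:-4,r1:Add2,r2:Add1,r3:Mul1,r4:Add3
  c11: CDB Add3=28  regs: r0:-4,r1:Add2,r2:Add1,r3:Mul1,r4:28

STATUS = VALUE 28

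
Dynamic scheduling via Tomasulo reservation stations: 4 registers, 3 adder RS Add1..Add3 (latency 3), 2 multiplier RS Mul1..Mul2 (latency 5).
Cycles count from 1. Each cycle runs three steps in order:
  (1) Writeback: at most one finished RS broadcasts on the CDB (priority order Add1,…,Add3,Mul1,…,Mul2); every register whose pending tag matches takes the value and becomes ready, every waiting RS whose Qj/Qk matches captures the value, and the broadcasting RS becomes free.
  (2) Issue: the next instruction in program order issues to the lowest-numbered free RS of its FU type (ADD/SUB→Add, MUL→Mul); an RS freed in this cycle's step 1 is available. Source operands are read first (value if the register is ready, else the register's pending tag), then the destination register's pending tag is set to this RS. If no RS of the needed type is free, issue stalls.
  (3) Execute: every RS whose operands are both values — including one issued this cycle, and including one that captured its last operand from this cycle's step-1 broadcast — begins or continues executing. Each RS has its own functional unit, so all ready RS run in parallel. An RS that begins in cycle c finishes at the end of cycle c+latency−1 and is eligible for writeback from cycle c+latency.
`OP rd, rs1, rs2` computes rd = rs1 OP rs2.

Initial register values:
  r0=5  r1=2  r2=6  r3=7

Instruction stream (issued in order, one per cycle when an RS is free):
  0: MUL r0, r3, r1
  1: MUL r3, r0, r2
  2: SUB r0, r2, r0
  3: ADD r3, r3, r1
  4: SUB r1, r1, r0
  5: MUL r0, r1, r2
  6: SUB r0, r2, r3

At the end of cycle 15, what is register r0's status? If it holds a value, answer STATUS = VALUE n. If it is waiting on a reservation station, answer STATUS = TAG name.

cycle 1: issue MUL r0<-Mul1 // r0:Mul1,r1:2,r2:6,r3:7
cycle 2: issue MUL r3<-Mul2 // r0:Mul1,r1:2,r2:6,r3:Mul2
cycle 3: issue SUB r0<-Add1 // r0:Add1,r1:2,r2:6,r3:Mul2
cycle 4: issue ADD r3<-Add2 // r0:Add1,r1:2,r2:6,r3:Add2
cycle 5: issue SUB r1<-Add3 // r0:Add1,r1:Add3,r2:6,r3:Add2
cycle 6: CDB Mul1=14; issue MUL r0<-Mul1 // r0:Mul1,r1:Add3,r2:6,r3:Add2
cycle 7: stall // r0:Mul1,r1:Add3,r2:6,r3:Add2
cycle 8: stall // r0:Mul1,r1:Add3,r2:6,r3:Add2
cycle 9: CDB Add1=-8; issue SUB r0<-Add1 // r0:Add1,r1:Add3,r2:6,r3:Add2
cycle 10: - // r0:Add1,r1:Add3,r2:6,r3:Add2
cycle 11: CDB Mul2=84 // r0:Add1,r1:Add3,r2:6,r3:Add2
cycle 12: CDB Add3=10 // r0:Add1,r1:10,r2:6,r3:Add2
cycle 13: - // r0:Add1,r1:10,r2:6,r3:Add2
cycle 14: CDB Add2=86 // r0:Add1,r1:10,r2:6,r3:86
cycle 15: - // r0:Add1,r1:10,r2:6,r3:86

STATUS = TAG Add1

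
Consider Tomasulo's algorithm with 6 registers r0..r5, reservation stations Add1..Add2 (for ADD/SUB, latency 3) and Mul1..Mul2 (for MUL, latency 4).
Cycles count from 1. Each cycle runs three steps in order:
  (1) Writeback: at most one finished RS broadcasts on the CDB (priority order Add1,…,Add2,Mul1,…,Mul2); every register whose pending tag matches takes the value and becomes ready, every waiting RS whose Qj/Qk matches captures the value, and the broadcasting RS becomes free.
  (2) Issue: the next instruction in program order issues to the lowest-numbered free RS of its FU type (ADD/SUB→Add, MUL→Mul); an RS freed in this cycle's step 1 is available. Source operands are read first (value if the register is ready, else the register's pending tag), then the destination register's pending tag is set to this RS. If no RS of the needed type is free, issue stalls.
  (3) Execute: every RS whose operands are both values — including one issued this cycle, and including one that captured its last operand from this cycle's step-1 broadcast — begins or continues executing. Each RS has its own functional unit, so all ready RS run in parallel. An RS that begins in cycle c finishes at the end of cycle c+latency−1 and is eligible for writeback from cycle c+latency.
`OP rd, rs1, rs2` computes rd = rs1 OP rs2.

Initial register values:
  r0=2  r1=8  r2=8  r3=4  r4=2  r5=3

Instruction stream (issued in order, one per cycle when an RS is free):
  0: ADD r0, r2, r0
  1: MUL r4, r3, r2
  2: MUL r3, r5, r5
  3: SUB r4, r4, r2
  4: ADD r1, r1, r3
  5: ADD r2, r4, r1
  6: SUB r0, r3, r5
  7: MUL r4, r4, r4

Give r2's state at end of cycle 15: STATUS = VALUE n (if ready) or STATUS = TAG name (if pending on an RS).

cycle 1: issue ADD r0<-Add1 // r0:Add1,r1:8,r2:8,r3:4,r4:2,r5:3
cycle 2: issue MUL r4<-Mul1 // r0:Add1,r1:8,r2:8,r3:4,r4:Mul1,r5:3
cycle 3: issue MUL r3<-Mul2 // r0:Add1,r1:8,r2:8,r3:Mul2,r4:Mul1,r5:3
cycle 4: CDB Add1=10; issue SUB r4<-Add1 // r0:10,r1:8,r2:8,r3:Mul2,r4:Add1,r5:3
cycle 5: issue ADD r1<-Add2 // r0:10,r1:Add2,r2:8,r3:Mul2,r4:Add1,r5:3
cycle 6: CDB Mul1=32; stall // r0:10,r1:Add2,r2:8,r3:Mul2,r4:Add1,r5:3
cycle 7: CDB Mul2=9; stall // r0:10,r1:Add2,r2:8,r3:9,r4:Add1,r5:3
cycle 8: stall // r0:10,r1:Add2,r2:8,r3:9,r4:Add1,r5:3
cycle 9: CDB Add1=24; issue ADD r2<-Add1 // r0:10,r1:Add2,r2:Add1,r3:9,r4:24,r5:3
cycle 10: CDB Add2=17; issue SUB r0<-Add2 // r0:Add2,r1:17,r2:Add1,r3:9,r4:24,r5:3
cycle 11: issue MUL r4<-Mul1 // r0:Add2,r1:17,r2:Add1,r3:9,r4:Mul1,r5:3
cycle 12: - // r0:Add2,r1:17,r2:Add1,r3:9,r4:Mul1,r5:3
cycle 13: CDB Add1=41 // r0:Add2,r1:17,r2:41,r3:9,r4:Mul1,r5:3
cycle 14: CDB Add2=6 // r0:6,r1:17,r2:41,r3:9,r4:Mul1,r5:3
cycle 15: CDB Mul1=576 // r0:6,r1:17,r2:41,r3:9,r4:576,r5:3

STATUS = VALUE 41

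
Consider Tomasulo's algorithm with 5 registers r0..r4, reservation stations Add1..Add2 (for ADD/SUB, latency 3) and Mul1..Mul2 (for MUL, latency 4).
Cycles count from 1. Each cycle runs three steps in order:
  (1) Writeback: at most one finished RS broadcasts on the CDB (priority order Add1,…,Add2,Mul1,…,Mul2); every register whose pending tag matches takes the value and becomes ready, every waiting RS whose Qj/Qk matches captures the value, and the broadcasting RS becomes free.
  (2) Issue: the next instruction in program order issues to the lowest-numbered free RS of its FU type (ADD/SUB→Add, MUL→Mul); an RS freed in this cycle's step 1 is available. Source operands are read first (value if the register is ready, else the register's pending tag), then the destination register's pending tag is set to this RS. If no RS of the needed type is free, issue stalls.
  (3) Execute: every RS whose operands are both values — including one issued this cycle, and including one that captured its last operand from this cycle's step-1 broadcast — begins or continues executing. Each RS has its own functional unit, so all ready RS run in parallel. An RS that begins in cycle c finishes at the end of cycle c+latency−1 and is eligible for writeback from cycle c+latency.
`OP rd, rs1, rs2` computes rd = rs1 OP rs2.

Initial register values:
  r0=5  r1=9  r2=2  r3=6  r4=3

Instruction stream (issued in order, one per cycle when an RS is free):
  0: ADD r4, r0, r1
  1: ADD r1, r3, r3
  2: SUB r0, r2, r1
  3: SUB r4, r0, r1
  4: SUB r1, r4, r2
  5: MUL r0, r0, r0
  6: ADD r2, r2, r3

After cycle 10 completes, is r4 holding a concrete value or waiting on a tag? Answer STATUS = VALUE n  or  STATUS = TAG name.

STATUS = TAG Add2

c1: issue ADD r4<-Add1 | r0:5,r1:9,r2:2,r3:6,r4:Add1
c2: issue ADD r1<-Add2 | r0:5,r1:Add2,r2:2,r3:6,r4:Add1
c3: stall | r0:5,r1:Add2,r2:2,r3:6,r4:Add1
c4: CDB Add1=14; issue SUB r0<-Add1 | r0:Add1,r1:Add2,r2:2,r3:6,r4:14
c5: CDB Add2=12; issue SUB r4<-Add2 | r0:Add1,r1:12,r2:2,r3:6,r4:Add2
c6: stall | r0:Add1,r1:12,r2:2,r3:6,r4:Add2
c7: stall | r0:Add1,r1:12,r2:2,r3:6,r4:Add2
c8: CDB Add1=-10; issue SUB r1<-Add1 | r0:-10,r1:Add1,r2:2,r3:6,r4:Add2
c9: issue MUL r0<-Mul1 | r0:Mul1,r1:Add1,r2:2,r3:6,r4:Add2
c10: stall | r0:Mul1,r1:Add1,r2:2,r3:6,r4:Add2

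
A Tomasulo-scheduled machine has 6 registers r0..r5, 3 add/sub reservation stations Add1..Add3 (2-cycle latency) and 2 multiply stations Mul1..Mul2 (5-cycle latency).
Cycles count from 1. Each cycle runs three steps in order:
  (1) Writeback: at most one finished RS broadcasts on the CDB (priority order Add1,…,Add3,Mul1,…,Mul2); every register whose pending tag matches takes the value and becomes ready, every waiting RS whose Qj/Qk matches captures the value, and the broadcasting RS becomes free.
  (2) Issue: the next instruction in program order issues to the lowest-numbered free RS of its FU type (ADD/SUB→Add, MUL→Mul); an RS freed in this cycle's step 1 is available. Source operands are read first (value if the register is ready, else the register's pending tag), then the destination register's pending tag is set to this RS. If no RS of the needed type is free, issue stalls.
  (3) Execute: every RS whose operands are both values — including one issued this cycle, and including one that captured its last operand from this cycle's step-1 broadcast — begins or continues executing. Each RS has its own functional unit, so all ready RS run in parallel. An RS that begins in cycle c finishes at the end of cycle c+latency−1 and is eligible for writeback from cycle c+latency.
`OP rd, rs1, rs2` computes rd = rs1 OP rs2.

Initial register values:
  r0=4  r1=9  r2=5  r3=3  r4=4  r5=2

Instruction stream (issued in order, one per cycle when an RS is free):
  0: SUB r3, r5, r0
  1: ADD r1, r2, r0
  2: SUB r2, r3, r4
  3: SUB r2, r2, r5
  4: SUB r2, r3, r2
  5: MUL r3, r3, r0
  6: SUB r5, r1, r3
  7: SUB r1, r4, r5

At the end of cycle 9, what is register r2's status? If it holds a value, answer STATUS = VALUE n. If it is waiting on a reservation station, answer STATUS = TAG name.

c1: issue SUB r3<-Add1 | r0:4,r1:9,r2:5,r3:Add1,r4:4,r5:2
c2: issue ADD r1<-Add2 | r0:4,r1:Add2,r2:5,r3:Add1,r4:4,r5:2
c3: CDB Add1=-2; issue SUB r2<-Add1 | r0:4,r1:Add2,r2:Add1,r3:-2,r4:4,r5:2
c4: CDB Add2=9; issue SUB r2<-Add2 | r0:4,r1:9,r2:Add2,r3:-2,r4:4,r5:2
c5: CDB Add1=-6; issue SUB r2<-Add1 | r0:4,r1:9,r2:Add1,r3:-2,r4:4,r5:2
c6: issue MUL r3<-Mul1 | r0:4,r1:9,r2:Add1,r3:Mul1,r4:4,r5:2
c7: CDB Add2=-8; issue SUB r5<-Add2 | r0:4,r1:9,r2:Add1,r3:Mul1,r4:4,r5:Add2
c8: issue SUB r1<-Add3 | r0:4,r1:Add3,r2:Add1,r3:Mul1,r4:4,r5:Add2
c9: CDB Add1=6 | r0:4,r1:Add3,r2:6,r3:Mul1,r4:4,r5:Add2

STATUS = VALUE 6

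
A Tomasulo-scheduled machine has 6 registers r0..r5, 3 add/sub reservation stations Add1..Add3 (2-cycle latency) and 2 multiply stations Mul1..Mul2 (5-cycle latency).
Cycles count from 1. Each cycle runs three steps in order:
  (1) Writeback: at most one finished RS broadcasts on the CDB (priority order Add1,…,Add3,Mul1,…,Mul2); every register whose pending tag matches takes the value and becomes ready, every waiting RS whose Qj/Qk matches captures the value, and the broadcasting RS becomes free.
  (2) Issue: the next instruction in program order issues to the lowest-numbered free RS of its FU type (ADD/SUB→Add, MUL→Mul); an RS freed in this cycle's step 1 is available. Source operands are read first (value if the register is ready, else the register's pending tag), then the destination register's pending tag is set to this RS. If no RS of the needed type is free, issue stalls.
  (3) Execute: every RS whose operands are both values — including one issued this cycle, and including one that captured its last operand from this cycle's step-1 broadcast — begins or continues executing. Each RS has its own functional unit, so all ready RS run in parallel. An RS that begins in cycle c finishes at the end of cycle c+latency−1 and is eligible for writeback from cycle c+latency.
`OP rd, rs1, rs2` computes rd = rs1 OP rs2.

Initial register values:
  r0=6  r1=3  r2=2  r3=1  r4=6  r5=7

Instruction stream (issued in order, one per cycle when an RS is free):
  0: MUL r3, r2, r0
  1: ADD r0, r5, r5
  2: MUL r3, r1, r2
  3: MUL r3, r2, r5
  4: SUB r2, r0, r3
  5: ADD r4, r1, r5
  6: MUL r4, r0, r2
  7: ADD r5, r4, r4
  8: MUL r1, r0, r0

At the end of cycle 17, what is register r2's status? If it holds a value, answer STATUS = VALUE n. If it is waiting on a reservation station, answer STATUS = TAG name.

STATUS = VALUE 0

  c1: issue MUL r3<-Mul1  regs: r0:6,r1:3,r2:2,r3:Mul1,r4:6,r5:7
  c2: issue ADD r0<-Add1  regs: r0:Add1,r1:3,r2:2,r3:Mul1,r4:6,r5:7
  c3: issue MUL r3<-Mul2  regs: r0:Add1,r1:3,r2:2,r3:Mul2,r4:6,r5:7
  c4: CDB Add1=14; stall  regs: r0:14,r1:3,r2:2,r3:Mul2,r4:6,r5:7
  c5: stall  regs: r0:14,r1:3,r2:2,r3:Mul2,r4:6,r5:7
  c6: CDB Mul1=12; issue MUL r3<-Mul1  regs: r0:14,r1:3,r2:2,r3:Mul1,r4:6,r5:7
  c7: issue SUB r2<-Add1  regs: r0:14,r1:3,r2:Add1,r3:Mul1,r4:6,r5:7
  c8: CDB Mul2=6; issue ADD r4<-Add2  regs: r0:14,r1:3,r2:Add1,r3:Mul1,r4:Add2,r5:7
  c9: issue MUL r4<-Mul2  regs: r0:14,r1:3,r2:Add1,r3:Mul1,r4:Mul2,r5:7
  c10: CDB Add2=10; issue ADD r5<-Add2  regs: r0:14,r1:3,r2:Add1,r3:Mul1,r4:Mul2,r5:Add2
  c11: CDB Mul1=14; issue MUL r1<-Mul1  regs: r0:14,r1:Mul1,r2:Add1,r3:14,r4:Mul2,r5:Add2
  c12: -  regs: r0:14,r1:Mul1,r2:Add1,r3:14,r4:Mul2,r5:Add2
  c13: CDB Add1=0  regs: r0:14,r1:Mul1,r2:0,r3:14,r4:Mul2,r5:Add2
  c14: -  regs: r0:14,r1:Mul1,r2:0,r3:14,r4:Mul2,r5:Add2
  c15: -  regs: r0:14,r1:Mul1,r2:0,r3:14,r4:Mul2,r5:Add2
  c16: CDB Mul1=196  regs: r0:14,r1:196,r2:0,r3:14,r4:Mul2,r5:Add2
  c17: -  regs: r0:14,r1:196,r2:0,r3:14,r4:Mul2,r5:Add2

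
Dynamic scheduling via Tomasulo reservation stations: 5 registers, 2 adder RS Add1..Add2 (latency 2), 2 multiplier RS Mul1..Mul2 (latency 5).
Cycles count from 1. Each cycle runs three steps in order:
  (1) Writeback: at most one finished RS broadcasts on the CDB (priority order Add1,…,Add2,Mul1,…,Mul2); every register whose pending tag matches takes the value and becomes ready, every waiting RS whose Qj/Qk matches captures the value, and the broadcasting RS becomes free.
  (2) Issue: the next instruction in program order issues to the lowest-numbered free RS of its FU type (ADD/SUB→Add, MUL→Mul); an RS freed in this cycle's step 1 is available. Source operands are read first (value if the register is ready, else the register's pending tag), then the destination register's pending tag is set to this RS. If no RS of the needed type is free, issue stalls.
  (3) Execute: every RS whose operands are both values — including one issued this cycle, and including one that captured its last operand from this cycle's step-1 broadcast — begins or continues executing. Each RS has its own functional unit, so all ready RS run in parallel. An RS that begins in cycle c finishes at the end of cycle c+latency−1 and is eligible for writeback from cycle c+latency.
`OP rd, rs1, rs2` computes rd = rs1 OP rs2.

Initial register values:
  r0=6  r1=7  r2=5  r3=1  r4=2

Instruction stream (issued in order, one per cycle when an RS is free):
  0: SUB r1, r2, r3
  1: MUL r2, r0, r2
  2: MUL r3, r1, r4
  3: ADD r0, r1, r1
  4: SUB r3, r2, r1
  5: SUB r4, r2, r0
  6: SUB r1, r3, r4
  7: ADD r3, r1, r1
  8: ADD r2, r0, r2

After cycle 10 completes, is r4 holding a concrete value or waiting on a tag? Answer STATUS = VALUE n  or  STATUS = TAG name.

cycle 1: issue SUB r1<-Add1 // r0:6,r1:Add1,r2:5,r3:1,r4:2
cycle 2: issue MUL r2<-Mul1 // r0:6,r1:Add1,r2:Mul1,r3:1,r4:2
cycle 3: CDB Add1=4; issue MUL r3<-Mul2 // r0:6,r1:4,r2:Mul1,r3:Mul2,r4:2
cycle 4: issue ADD r0<-Add1 // r0:Add1,r1:4,r2:Mul1,r3:Mul2,r4:2
cycle 5: issue SUB r3<-Add2 // r0:Add1,r1:4,r2:Mul1,r3:Add2,r4:2
cycle 6: CDB Add1=8; issue SUB r4<-Add1 // r0:8,r1:4,r2:Mul1,r3:Add2,r4:Add1
cycle 7: CDB Mul1=30; stall // r0:8,r1:4,r2:30,r3:Add2,r4:Add1
cycle 8: CDB Mul2=8; stall // r0:8,r1:4,r2:30,r3:Add2,r4:Add1
cycle 9: CDB Add1=22; issue SUB r1<-Add1 // r0:8,r1:Add1,r2:30,r3:Add2,r4:22
cycle 10: CDB Add2=26; issue ADD r3<-Add2 // r0:8,r1:Add1,r2:30,r3:Add2,r4:22

STATUS = VALUE 22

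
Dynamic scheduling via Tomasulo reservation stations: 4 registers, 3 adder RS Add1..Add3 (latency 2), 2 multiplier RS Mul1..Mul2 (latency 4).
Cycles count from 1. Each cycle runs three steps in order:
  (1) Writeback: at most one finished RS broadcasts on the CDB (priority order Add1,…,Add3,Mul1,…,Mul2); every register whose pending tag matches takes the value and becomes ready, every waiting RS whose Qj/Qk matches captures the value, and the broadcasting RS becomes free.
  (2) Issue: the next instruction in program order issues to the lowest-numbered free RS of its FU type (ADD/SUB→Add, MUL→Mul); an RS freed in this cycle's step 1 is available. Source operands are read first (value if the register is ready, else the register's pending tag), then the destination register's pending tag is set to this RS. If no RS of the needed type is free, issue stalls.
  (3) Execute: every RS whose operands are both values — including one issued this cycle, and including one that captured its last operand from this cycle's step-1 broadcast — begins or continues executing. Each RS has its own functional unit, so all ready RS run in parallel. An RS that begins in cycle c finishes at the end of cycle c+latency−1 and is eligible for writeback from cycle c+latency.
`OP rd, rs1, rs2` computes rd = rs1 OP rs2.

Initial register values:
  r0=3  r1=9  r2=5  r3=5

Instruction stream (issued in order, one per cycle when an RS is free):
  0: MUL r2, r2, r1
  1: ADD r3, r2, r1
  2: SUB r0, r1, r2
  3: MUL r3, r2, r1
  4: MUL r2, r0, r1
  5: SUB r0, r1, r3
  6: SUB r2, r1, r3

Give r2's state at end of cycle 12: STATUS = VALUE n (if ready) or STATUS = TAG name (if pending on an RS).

STATUS = VALUE -396

cycle 1: issue MUL r2<-Mul1 // r0:3,r1:9,r2:Mul1,r3:5
cycle 2: issue ADD r3<-Add1 // r0:3,r1:9,r2:Mul1,r3:Add1
cycle 3: issue SUB r0<-Add2 // r0:Add2,r1:9,r2:Mul1,r3:Add1
cycle 4: issue MUL r3<-Mul2 // r0:Add2,r1:9,r2:Mul1,r3:Mul2
cycle 5: CDB Mul1=45; issue MUL r2<-Mul1 // r0:Add2,r1:9,r2:Mul1,r3:Mul2
cycle 6: issue SUB r0<-Add3 // r0:Add3,r1:9,r2:Mul1,r3:Mul2
cycle 7: CDB Add1=54; issue SUB r2<-Add1 // r0:Add3,r1:9,r2:Add1,r3:Mul2
cycle 8: CDB Add2=-36 // r0:Add3,r1:9,r2:Add1,r3:Mul2
cycle 9: CDB Mul2=405 // r0:Add3,r1:9,r2:Add1,r3:405
cycle 10: - // r0:Add3,r1:9,r2:Add1,r3:405
cycle 11: CDB Add1=-396 // r0:Add3,r1:9,r2:-396,r3:405
cycle 12: CDB Add3=-396 // r0:-396,r1:9,r2:-396,r3:405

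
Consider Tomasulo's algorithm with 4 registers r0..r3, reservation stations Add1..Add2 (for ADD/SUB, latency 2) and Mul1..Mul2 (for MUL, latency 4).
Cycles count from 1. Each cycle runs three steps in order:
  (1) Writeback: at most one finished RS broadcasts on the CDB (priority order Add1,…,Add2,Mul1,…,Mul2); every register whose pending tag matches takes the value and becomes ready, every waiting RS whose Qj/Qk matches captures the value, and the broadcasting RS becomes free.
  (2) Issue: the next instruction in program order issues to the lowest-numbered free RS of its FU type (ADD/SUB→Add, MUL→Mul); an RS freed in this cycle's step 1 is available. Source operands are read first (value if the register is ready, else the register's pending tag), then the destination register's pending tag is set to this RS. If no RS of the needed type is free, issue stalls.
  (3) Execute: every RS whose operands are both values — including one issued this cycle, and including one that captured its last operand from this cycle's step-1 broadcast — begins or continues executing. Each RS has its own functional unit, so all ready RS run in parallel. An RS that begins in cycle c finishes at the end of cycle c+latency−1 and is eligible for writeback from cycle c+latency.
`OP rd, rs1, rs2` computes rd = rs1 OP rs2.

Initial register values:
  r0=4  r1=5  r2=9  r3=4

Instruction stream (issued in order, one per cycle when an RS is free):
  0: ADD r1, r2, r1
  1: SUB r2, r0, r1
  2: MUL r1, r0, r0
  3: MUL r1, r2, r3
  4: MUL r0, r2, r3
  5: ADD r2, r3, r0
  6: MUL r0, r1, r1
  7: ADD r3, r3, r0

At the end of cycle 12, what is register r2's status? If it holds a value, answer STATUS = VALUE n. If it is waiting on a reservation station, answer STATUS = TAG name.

c1: issue ADD r1<-Add1 | r0:4,r1:Add1,r2:9,r3:4
c2: issue SUB r2<-Add2 | r0:4,r1:Add1,r2:Add2,r3:4
c3: CDB Add1=14; issue MUL r1<-Mul1 | r0:4,r1:Mul1,r2:Add2,r3:4
c4: issue MUL r1<-Mul2 | r0:4,r1:Mul2,r2:Add2,r3:4
c5: CDB Add2=-10; stall | r0:4,r1:Mul2,r2:-10,r3:4
c6: stall | r0:4,r1:Mul2,r2:-10,r3:4
c7: CDB Mul1=16; issue MUL r0<-Mul1 | r0:Mul1,r1:Mul2,r2:-10,r3:4
c8: issue ADD r2<-Add1 | r0:Mul1,r1:Mul2,r2:Add1,r3:4
c9: CDB Mul2=-40; issue MUL r0<-Mul2 | r0:Mul2,r1:-40,r2:Add1,r3:4
c10: issue ADD r3<-Add2 | r0:Mul2,r1:-40,r2:Add1,r3:Add2
c11: CDB Mul1=-40 | r0:Mul2,r1:-40,r2:Add1,r3:Add2
c12: - | r0:Mul2,r1:-40,r2:Add1,r3:Add2

STATUS = TAG Add1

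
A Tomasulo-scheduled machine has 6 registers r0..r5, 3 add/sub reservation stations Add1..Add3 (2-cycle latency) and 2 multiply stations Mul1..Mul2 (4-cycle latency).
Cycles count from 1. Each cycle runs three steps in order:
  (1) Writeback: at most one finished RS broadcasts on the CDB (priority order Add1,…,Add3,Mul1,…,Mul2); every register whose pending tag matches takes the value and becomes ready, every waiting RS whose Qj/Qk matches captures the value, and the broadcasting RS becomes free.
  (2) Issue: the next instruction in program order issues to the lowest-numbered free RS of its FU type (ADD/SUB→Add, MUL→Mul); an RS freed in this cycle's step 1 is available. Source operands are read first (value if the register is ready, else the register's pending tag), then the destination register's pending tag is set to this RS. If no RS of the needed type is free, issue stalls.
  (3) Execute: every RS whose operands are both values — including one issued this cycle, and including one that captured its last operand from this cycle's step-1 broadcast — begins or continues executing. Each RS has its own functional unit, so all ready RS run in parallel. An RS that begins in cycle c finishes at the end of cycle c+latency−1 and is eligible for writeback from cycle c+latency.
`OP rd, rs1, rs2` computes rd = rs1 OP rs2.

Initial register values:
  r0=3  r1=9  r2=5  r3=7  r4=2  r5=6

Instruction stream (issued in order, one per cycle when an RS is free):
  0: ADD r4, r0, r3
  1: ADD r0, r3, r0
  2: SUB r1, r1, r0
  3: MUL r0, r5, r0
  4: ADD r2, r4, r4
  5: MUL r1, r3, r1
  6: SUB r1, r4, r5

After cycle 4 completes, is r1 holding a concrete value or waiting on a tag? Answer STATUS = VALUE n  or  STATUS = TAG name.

STATUS = TAG Add1

  c1: issue ADD r4<-Add1  regs: r0:3,r1:9,r2:5,r3:7,r4:Add1,r5:6
  c2: issue ADD r0<-Add2  regs: r0:Add2,r1:9,r2:5,r3:7,r4:Add1,r5:6
  c3: CDB Add1=10; issue SUB r1<-Add1  regs: r0:Add2,r1:Add1,r2:5,r3:7,r4:10,r5:6
  c4: CDB Add2=10; issue MUL r0<-Mul1  regs: r0:Mul1,r1:Add1,r2:5,r3:7,r4:10,r5:6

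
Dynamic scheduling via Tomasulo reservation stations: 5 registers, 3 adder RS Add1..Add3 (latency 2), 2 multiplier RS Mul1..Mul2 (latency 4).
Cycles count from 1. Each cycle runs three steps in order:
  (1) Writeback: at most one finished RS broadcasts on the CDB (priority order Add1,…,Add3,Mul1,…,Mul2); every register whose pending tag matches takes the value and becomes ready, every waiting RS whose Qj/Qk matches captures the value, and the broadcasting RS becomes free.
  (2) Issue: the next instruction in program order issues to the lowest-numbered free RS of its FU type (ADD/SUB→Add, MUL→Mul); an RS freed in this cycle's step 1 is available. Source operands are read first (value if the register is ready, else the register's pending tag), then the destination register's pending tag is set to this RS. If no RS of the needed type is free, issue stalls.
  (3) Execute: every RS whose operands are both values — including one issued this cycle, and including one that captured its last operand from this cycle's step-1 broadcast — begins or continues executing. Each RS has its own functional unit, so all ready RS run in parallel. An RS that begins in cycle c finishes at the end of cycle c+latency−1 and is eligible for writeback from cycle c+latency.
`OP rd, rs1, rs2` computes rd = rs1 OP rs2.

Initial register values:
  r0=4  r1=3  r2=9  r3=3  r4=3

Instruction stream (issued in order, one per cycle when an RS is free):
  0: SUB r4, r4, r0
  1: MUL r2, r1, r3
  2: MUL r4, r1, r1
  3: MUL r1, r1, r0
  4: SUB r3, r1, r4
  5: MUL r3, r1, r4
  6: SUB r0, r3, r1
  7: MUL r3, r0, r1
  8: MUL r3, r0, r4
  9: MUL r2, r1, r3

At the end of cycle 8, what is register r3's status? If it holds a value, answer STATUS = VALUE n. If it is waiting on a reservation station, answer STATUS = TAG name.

cycle 1: issue SUB r4<-Add1 // r0:4,r1:3,r2:9,r3:3,r4:Add1
cycle 2: issue MUL r2<-Mul1 // r0:4,r1:3,r2:Mul1,r3:3,r4:Add1
cycle 3: CDB Add1=-1; issue MUL r4<-Mul2 // r0:4,r1:3,r2:Mul1,r3:3,r4:Mul2
cycle 4: stall // r0:4,r1:3,r2:Mul1,r3:3,r4:Mul2
cycle 5: stall // r0:4,r1:3,r2:Mul1,r3:3,r4:Mul2
cycle 6: CDB Mul1=9; issue MUL r1<-Mul1 // r0:4,r1:Mul1,r2:9,r3:3,r4:Mul2
cycle 7: CDB Mul2=9; issue SUB r3<-Add1 // r0:4,r1:Mul1,r2:9,r3:Add1,r4:9
cycle 8: issue MUL r3<-Mul2 // r0:4,r1:Mul1,r2:9,r3:Mul2,r4:9

STATUS = TAG Mul2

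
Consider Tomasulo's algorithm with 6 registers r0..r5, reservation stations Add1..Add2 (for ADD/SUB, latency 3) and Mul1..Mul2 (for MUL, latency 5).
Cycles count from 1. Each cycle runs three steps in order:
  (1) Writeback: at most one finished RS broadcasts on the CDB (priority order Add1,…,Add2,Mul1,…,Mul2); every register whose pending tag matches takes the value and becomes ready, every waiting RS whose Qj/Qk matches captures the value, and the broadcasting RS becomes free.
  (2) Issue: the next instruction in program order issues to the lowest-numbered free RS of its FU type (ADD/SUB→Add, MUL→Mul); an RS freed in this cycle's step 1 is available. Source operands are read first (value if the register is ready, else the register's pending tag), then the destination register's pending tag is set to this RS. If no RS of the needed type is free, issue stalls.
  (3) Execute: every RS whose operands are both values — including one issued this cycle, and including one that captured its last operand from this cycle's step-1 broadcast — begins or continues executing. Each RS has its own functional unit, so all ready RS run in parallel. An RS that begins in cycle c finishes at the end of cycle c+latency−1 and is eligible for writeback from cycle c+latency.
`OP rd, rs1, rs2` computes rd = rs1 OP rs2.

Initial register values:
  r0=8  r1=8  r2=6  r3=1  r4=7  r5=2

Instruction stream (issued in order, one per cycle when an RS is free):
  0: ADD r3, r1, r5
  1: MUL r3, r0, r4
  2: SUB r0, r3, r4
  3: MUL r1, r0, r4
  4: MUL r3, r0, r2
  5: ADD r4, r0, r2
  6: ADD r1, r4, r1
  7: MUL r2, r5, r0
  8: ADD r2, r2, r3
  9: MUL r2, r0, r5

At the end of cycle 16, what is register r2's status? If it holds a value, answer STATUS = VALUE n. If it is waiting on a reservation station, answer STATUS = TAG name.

STATUS = TAG Add1

cycle 1: issue ADD r3<-Add1 // r0:8,r1:8,r2:6,r3:Add1,r4:7,r5:2
cycle 2: issue MUL r3<-Mul1 // r0:8,r1:8,r2:6,r3:Mul1,r4:7,r5:2
cycle 3: issue SUB r0<-Add2 // r0:Add2,r1:8,r2:6,r3:Mul1,r4:7,r5:2
cycle 4: CDB Add1=10; issue MUL r1<-Mul2 // r0:Add2,r1:Mul2,r2:6,r3:Mul1,r4:7,r5:2
cycle 5: stall // r0:Add2,r1:Mul2,r2:6,r3:Mul1,r4:7,r5:2
cycle 6: stall // r0:Add2,r1:Mul2,r2:6,r3:Mul1,r4:7,r5:2
cycle 7: CDB Mul1=56; issue MUL r3<-Mul1 // r0:Add2,r1:Mul2,r2:6,r3:Mul1,r4:7,r5:2
cycle 8: issue ADD r4<-Add1 // r0:Add2,r1:Mul2,r2:6,r3:Mul1,r4:Add1,r5:2
cycle 9: stall // r0:Add2,r1:Mul2,r2:6,r3:Mul1,r4:Add1,r5:2
cycle 10: CDB Add2=49; issue ADD r1<-Add2 // r0:49,r1:Add2,r2:6,r3:Mul1,r4:Add1,r5:2
cycle 11: stall // r0:49,r1:Add2,r2:6,r3:Mul1,r4:Add1,r5:2
cycle 12: stall // r0:49,r1:Add2,r2:6,r3:Mul1,r4:Add1,r5:2
cycle 13: CDB Add1=55; stall // r0:49,r1:Add2,r2:6,r3:Mul1,r4:55,r5:2
cycle 14: stall // r0:49,r1:Add2,r2:6,r3:Mul1,r4:55,r5:2
cycle 15: CDB Mul1=294; issue MUL r2<-Mul1 // r0:49,r1:Add2,r2:Mul1,r3:294,r4:55,r5:2
cycle 16: CDB Mul2=343; issue ADD r2<-Add1 // r0:49,r1:Add2,r2:Add1,r3:294,r4:55,r5:2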